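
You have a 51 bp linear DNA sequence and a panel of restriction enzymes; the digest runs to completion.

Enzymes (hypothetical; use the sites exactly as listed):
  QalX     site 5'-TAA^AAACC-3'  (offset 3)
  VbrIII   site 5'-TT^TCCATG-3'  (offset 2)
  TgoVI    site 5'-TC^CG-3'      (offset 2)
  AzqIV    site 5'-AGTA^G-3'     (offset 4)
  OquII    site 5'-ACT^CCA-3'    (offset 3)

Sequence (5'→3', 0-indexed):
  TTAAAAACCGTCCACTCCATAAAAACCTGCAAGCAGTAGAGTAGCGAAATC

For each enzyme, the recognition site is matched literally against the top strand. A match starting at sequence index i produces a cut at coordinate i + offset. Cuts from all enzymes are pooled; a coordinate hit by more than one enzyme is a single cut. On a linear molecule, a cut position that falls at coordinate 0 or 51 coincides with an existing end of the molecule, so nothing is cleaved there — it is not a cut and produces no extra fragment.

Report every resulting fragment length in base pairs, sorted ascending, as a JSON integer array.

[4,5,6,8,12,16]

Per-enzyme occurrences:
  QalX TAAAAACC/3: at [1, 19] ⇒ [4, 22]
  VbrIII (TTTCCATG, off=2): no sites
  TgoVI (TCCG, off=2): no sites
  AzqIV AGTAG/4: at [34, 39] ⇒ [38, 43]
  OquII ACTCCA/3: at [13] ⇒ [16]

Pooled cuts: [4, 16, 22, 38, 43]

Fragments:
  [0,4): 4 bp
  [4,16): 12 bp
  [16,22): 6 bp
  [22,38): 16 bp
  [38,43): 5 bp
  [43,51): 8 bp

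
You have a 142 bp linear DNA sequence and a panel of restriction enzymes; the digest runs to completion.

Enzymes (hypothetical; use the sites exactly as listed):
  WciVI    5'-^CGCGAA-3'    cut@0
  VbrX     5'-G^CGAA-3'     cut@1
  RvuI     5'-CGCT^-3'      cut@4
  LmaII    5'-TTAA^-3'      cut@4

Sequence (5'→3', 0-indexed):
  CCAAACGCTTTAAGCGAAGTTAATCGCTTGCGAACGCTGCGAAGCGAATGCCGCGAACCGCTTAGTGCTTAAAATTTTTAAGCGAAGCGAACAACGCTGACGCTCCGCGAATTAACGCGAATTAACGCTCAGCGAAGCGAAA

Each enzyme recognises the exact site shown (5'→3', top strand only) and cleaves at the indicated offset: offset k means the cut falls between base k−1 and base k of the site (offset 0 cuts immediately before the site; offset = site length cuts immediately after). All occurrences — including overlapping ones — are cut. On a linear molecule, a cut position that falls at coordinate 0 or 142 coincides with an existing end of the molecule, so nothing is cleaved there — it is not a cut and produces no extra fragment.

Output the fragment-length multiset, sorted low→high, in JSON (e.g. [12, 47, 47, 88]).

[1,1,1,1,2,2,2,2,3,4,4,5,5,5,5,5,6,7,8,8,8,9,9,9,9,10,11]

Scan for sites:
  WciVI (CGCGAA, off=0): starts [51, 105, 115] → cuts [51, 105, 115]
  VbrX (GCGAA, off=1): starts [13, 29, 38, 43, 52, 81, 86, 106, 116, 131, 136] → cuts [14, 30, 39, 44, 53, 82, 87, 107, 117, 132, 137]
  RvuI (CGCT, off=4): starts [5, 24, 34, 58, 94, 100, 125] → cuts [9, 28, 38, 62, 98, 104, 129]
  LmaII (TTAA, off=4): starts [9, 19, 68, 77, 111, 121] → cuts [13, 23, 72, 81, 115, 125]

Pooled cuts: [9, 13, 14, 23, 28, 30, 38, 39, 44, 51, 53, 62, 72, 81, 82, 87, 98, 104, 105, 107, 115, 117, 125, 129, 132, 137]

Fragment lengths:
  [0,9): 9 bp
  [9,13): 4 bp
  [13,14): 1 bp
  [14,23): 9 bp
  [23,28): 5 bp
  [28,30): 2 bp
  [30,38): 8 bp
  [38,39): 1 bp
  [39,44): 5 bp
  [44,51): 7 bp
  [51,53): 2 bp
  [53,62): 9 bp
  [62,72): 10 bp
  [72,81): 9 bp
  [81,82): 1 bp
  [82,87): 5 bp
  [87,98): 11 bp
  [98,104): 6 bp
  [104,105): 1 bp
  [105,107): 2 bp
  [107,115): 8 bp
  [115,117): 2 bp
  [117,125): 8 bp
  [125,129): 4 bp
  [129,132): 3 bp
  [132,137): 5 bp
  [137,142): 5 bp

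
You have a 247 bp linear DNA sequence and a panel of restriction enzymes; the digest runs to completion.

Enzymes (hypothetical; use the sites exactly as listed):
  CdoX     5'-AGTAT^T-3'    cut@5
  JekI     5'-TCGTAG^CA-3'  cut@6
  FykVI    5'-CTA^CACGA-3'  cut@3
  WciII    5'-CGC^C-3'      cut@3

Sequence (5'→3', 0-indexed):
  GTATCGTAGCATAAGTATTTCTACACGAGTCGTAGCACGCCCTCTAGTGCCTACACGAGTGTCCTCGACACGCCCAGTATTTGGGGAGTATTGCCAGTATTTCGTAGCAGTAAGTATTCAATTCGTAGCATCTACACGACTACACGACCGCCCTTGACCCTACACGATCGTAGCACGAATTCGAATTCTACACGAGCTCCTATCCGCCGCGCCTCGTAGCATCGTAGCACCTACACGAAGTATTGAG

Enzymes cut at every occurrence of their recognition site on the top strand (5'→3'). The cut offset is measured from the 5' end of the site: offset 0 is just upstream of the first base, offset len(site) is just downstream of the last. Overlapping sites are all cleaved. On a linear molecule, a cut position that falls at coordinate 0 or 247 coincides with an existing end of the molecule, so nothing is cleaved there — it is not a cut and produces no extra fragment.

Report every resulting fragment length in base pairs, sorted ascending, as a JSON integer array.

Scan for sites:
  CdoX (AGTATT, off=5): starts [13, 75, 86, 95, 112, 238] → cuts [18, 80, 91, 100, 117, 243]
  JekI (TCGTAGCA, off=6): starts [3, 29, 101, 122, 167, 213, 221] → cuts [9, 35, 107, 128, 173, 219, 227]
  FykVI (CTACACGA, off=3): starts [20, 50, 131, 139, 159, 187, 230] → cuts [23, 53, 134, 142, 162, 190, 233]
  WciII (CGCC, off=3): starts [37, 70, 148, 204, 209] → cuts [40, 73, 151, 207, 212]

All cut coordinates (distinct, sorted): [9, 18, 23, 35, 40, 53, 73, 80, 91, 100, 107, 117, 128, 134, 142, 151, 162, 173, 190, 207, 212, 219, 227, 233, 243]

Fragments:
  [0,9): 9 bp
  [9,18): 9 bp
  [18,23): 5 bp
  [23,35): 12 bp
  [35,40): 5 bp
  [40,53): 13 bp
  [53,73): 20 bp
  [73,80): 7 bp
  [80,91): 11 bp
  [91,100): 9 bp
  [100,107): 7 bp
  [107,117): 10 bp
  [117,128): 11 bp
  [128,134): 6 bp
  [134,142): 8 bp
  [142,151): 9 bp
  [151,162): 11 bp
  [162,173): 11 bp
  [173,190): 17 bp
  [190,207): 17 bp
  [207,212): 5 bp
  [212,219): 7 bp
  [219,227): 8 bp
  [227,233): 6 bp
  [233,243): 10 bp
  [243,247): 4 bp

[4,5,5,5,6,6,7,7,7,8,8,9,9,9,9,10,10,11,11,11,11,12,13,17,17,20]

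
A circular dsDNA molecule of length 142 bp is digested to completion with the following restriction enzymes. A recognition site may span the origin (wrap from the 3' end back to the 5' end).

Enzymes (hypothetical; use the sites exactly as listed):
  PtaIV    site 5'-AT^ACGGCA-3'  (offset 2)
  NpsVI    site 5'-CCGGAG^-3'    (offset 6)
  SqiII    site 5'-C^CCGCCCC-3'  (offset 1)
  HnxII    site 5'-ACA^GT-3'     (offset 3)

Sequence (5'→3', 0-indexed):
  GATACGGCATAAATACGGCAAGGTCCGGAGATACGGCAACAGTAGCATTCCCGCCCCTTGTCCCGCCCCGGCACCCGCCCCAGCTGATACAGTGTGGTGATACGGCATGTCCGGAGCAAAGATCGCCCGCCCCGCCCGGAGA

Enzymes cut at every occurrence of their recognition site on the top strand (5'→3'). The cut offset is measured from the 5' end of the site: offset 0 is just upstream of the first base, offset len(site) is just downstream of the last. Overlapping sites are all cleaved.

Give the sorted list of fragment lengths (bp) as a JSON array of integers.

[2,4,9,9,10,10,11,12,12,15,15,16,17]

Per-enzyme occurrences:
  PtaIV (ATACGGCA, off=2): starts [1, 12, 30, 99] → cuts [3, 14, 32, 101]
  NpsVI (CCGGAG, off=6): starts [24, 110, 135] → cuts [30, 116, 141]
  SqiII (CCCGCCCC, off=1): starts [49, 61, 73, 125] → cuts [50, 62, 74, 126]
  HnxII (ACAGT, off=3): starts [38, 88] → cuts [41, 91]

All cut coordinates (distinct, sorted): [3, 14, 30, 32, 41, 50, 62, 74, 91, 101, 116, 126, 141]

Fragments:
  3→14: 11 bp
  14→30: 16 bp
  30→32: 2 bp
  32→41: 9 bp
  41→50: 9 bp
  50→62: 12 bp
  62→74: 12 bp
  74→91: 17 bp
  91→101: 10 bp
  101→116: 15 bp
  116→126: 10 bp
  126→141: 15 bp
  141→3 (wrap): 142-141+3 = 4 bp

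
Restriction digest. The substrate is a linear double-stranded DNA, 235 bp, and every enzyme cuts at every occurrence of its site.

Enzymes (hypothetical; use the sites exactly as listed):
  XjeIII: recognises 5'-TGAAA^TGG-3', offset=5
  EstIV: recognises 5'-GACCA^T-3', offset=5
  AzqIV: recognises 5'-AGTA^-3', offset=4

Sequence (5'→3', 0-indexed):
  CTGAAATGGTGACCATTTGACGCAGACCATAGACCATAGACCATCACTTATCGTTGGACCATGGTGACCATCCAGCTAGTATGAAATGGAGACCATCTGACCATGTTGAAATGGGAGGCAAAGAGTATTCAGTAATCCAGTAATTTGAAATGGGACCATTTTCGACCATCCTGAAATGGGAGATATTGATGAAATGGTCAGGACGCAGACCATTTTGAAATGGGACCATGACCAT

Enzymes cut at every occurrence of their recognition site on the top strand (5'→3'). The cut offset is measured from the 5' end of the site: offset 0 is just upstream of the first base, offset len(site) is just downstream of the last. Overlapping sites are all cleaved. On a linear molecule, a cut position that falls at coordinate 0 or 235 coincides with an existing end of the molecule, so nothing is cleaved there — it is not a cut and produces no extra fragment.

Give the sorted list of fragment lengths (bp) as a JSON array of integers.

Site scan:
  XjeIII (TGAAATGG, off=5): starts [1, 81, 106, 145, 171, 189, 215] → cuts [6, 86, 111, 150, 176, 194, 220]
  EstIV (GACCAT, off=5): starts [10, 24, 31, 38, 56, 65, 90, 98, 153, 163, 207, 223, 229] → cuts [15, 29, 36, 43, 61, 70, 95, 103, 158, 168, 212, 228, 234]
  AzqIV (AGTA, off=4): starts [77, 123, 130, 138] → cuts [81, 127, 134, 142]

All cut coordinates (distinct, sorted): [6, 15, 29, 36, 43, 61, 70, 81, 86, 95, 103, 111, 127, 134, 142, 150, 158, 168, 176, 194, 212, 220, 228, 234]

Fragments:
  [0,6): 6 bp
  [6,15): 9 bp
  [15,29): 14 bp
  [29,36): 7 bp
  [36,43): 7 bp
  [43,61): 18 bp
  [61,70): 9 bp
  [70,81): 11 bp
  [81,86): 5 bp
  [86,95): 9 bp
  [95,103): 8 bp
  [103,111): 8 bp
  [111,127): 16 bp
  [127,134): 7 bp
  [134,142): 8 bp
  [142,150): 8 bp
  [150,158): 8 bp
  [158,168): 10 bp
  [168,176): 8 bp
  [176,194): 18 bp
  [194,212): 18 bp
  [212,220): 8 bp
  [220,228): 8 bp
  [228,234): 6 bp
  [234,235): 1 bp

[1,5,6,6,7,7,7,8,8,8,8,8,8,8,8,9,9,9,10,11,14,16,18,18,18]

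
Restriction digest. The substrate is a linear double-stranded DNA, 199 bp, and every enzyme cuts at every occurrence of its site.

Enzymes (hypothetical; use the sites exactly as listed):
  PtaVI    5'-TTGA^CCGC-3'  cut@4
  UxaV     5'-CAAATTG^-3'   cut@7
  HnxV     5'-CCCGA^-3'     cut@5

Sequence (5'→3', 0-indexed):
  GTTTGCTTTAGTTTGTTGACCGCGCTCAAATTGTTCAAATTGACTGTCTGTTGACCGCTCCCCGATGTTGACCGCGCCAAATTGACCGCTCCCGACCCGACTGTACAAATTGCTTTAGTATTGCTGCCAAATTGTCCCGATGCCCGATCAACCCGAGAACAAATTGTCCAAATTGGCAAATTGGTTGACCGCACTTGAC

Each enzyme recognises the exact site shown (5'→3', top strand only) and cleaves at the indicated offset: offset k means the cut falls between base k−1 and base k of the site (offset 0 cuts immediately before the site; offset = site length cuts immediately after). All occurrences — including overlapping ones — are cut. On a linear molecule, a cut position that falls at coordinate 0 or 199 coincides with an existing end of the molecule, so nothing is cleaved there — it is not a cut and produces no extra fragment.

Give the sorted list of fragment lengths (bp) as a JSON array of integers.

[1,5,5,6,6,7,8,9,9,9,10,10,11,11,12,12,13,14,19,22]

Per-enzyme occurrences:
  PtaVI TTGACCGC/4: at [15, 50, 67, 81, 184] ⇒ [19, 54, 71, 85, 188]
  UxaV CAAATTG/7: at [26, 35, 77, 105, 127, 159, 168, 176] ⇒ [33, 42, 84, 112, 134, 166, 175, 183]
  HnxV CCCGA/5: at [60, 90, 95, 135, 142, 151] ⇒ [65, 95, 100, 140, 147, 156]

Pooled cuts: [19, 33, 42, 54, 65, 71, 84, 85, 95, 100, 112, 134, 140, 147, 156, 166, 175, 183, 188]

Fragments:
  [0,19): 19 bp
  [19,33): 14 bp
  [33,42): 9 bp
  [42,54): 12 bp
  [54,65): 11 bp
  [65,71): 6 bp
  [71,84): 13 bp
  [84,85): 1 bp
  [85,95): 10 bp
  [95,100): 5 bp
  [100,112): 12 bp
  [112,134): 22 bp
  [134,140): 6 bp
  [140,147): 7 bp
  [147,156): 9 bp
  [156,166): 10 bp
  [166,175): 9 bp
  [175,183): 8 bp
  [183,188): 5 bp
  [188,199): 11 bp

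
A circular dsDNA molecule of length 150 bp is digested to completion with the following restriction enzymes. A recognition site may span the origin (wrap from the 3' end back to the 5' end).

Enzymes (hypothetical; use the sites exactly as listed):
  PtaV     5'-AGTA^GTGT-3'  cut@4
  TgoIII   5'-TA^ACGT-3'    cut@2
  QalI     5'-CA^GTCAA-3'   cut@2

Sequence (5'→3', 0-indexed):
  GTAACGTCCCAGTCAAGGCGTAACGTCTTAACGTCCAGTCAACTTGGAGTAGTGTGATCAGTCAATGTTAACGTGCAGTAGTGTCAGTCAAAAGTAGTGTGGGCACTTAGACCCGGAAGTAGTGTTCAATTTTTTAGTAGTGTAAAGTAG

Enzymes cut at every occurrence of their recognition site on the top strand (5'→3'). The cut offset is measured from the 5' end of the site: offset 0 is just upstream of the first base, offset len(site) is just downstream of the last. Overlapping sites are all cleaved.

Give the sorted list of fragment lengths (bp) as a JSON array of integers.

[6,7,8,8,9,10,10,10,11,14,14,18,25]

Site scan:
  PtaV (AGTAGTGT, off=4): starts [47, 76, 92, 117, 135] → cuts [51, 80, 96, 121, 139]
  TgoIII (TAACGT, off=2): starts [1, 20, 28, 68] → cuts [3, 22, 30, 70]
  QalI (CAGTCAA, off=2): starts [9, 35, 58, 84] → cuts [11, 37, 60, 86]

Pooled cuts: [3, 11, 22, 30, 37, 51, 60, 70, 80, 86, 96, 121, 139]

Fragments:
  3→11: 8 bp
  11→22: 11 bp
  22→30: 8 bp
  30→37: 7 bp
  37→51: 14 bp
  51→60: 9 bp
  60→70: 10 bp
  70→80: 10 bp
  80→86: 6 bp
  86→96: 10 bp
  96→121: 25 bp
  121→139: 18 bp
  139→3 (wrap): 150-139+3 = 14 bp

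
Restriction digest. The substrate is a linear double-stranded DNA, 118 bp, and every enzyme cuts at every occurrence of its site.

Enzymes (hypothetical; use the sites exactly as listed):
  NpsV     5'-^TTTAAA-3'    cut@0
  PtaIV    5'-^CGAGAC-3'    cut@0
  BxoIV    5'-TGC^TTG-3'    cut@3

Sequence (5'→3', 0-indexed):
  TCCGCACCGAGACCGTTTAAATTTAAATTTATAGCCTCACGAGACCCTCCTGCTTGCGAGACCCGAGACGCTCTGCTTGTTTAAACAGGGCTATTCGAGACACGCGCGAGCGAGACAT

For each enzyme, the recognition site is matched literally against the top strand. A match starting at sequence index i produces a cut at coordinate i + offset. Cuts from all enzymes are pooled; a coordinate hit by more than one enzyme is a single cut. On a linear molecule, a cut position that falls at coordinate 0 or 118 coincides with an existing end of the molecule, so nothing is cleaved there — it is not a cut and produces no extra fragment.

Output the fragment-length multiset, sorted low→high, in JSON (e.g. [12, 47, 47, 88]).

[3,3,6,7,7,8,8,13,14,15,16,18]

Per-enzyme occurrences:
  NpsV (TTTAAA, off=0): starts [15, 21, 79] → cuts [15, 21, 79]
  PtaIV (CGAGAC, off=0): starts [7, 39, 56, 63, 95, 110] → cuts [7, 39, 56, 63, 95, 110]
  BxoIV (TGCTTG, off=3): starts [50, 73] → cuts [53, 76]

Pooled cuts: [7, 15, 21, 39, 53, 56, 63, 76, 79, 95, 110]

Fragment lengths:
  [0,7): 7 bp
  [7,15): 8 bp
  [15,21): 6 bp
  [21,39): 18 bp
  [39,53): 14 bp
  [53,56): 3 bp
  [56,63): 7 bp
  [63,76): 13 bp
  [76,79): 3 bp
  [79,95): 16 bp
  [95,110): 15 bp
  [110,118): 8 bp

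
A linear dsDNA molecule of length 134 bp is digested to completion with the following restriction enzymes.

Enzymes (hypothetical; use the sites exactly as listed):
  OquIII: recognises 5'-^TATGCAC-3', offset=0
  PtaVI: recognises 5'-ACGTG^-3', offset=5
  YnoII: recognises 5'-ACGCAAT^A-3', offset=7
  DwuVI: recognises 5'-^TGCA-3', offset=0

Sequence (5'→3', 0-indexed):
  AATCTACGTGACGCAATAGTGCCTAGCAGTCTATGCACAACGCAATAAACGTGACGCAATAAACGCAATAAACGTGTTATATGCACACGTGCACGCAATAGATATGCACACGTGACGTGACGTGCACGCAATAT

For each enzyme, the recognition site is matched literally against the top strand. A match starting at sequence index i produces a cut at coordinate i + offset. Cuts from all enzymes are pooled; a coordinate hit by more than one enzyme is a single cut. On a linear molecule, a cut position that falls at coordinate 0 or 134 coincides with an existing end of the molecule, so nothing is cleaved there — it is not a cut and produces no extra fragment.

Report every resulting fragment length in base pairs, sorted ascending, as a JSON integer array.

[2,2,2,2,2,2,3,3,3,5,7,7,7,7,8,8,8,9,10,10,13,14]

Per-enzyme occurrences:
  OquIII (TATGCAC, off=0): starts [31, 79, 102] → cuts [31, 79, 102]
  PtaVI (ACGTG, off=5): starts [5, 48, 71, 86, 109, 114, 119] → cuts [10, 53, 76, 91, 114, 119, 124]
  YnoII (ACGCAATA, off=7): starts [10, 39, 53, 62, 92, 125] → cuts [17, 46, 60, 69, 99, 132]
  DwuVI (TGCA, off=0): starts [33, 81, 89, 104, 122] → cuts [33, 81, 89, 104, 122]

All cut coordinates (distinct, sorted): [10, 17, 31, 33, 46, 53, 60, 69, 76, 79, 81, 89, 91, 99, 102, 104, 114, 119, 122, 124, 132]

Fragment lengths:
  [0,10): 10 bp
  [10,17): 7 bp
  [17,31): 14 bp
  [31,33): 2 bp
  [33,46): 13 bp
  [46,53): 7 bp
  [53,60): 7 bp
  [60,69): 9 bp
  [69,76): 7 bp
  [76,79): 3 bp
  [79,81): 2 bp
  [81,89): 8 bp
  [89,91): 2 bp
  [91,99): 8 bp
  [99,102): 3 bp
  [102,104): 2 bp
  [104,114): 10 bp
  [114,119): 5 bp
  [119,122): 3 bp
  [122,124): 2 bp
  [124,132): 8 bp
  [132,134): 2 bp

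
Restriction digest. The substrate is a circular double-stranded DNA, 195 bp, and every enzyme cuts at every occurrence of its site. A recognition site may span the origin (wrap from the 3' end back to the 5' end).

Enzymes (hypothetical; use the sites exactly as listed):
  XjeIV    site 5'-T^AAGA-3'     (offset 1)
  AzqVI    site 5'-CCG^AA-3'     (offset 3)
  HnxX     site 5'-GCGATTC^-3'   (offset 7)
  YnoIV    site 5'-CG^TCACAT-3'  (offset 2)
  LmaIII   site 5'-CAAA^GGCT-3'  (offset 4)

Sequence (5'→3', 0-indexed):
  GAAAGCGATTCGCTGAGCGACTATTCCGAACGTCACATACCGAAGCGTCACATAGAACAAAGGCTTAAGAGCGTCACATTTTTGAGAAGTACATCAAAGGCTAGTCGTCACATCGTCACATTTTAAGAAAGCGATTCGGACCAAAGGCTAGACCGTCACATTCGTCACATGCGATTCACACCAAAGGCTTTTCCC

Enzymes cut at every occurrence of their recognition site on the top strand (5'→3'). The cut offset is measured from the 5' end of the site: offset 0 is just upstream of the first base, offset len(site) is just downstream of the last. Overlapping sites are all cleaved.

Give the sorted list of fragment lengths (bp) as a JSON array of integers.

Per-enzyme occurrences:
  XjeIV TAAGA/1: at [65, 123] ⇒ [66, 124]
  AzqVI CCGAA/3: at [25, 39, 193] ⇒ [1, 28, 42]
  HnxX GCGATTC/7: at [4, 130, 170] ⇒ [11, 137, 177]
  YnoIV CGTCACAT/2: at [30, 45, 71, 105, 113, 153, 162] ⇒ [32, 47, 73, 107, 115, 155, 164]
  LmaIII CAAAGGCT/4: at [57, 94, 141, 181] ⇒ [61, 98, 145, 185]

Pooled cuts: [1, 11, 28, 32, 42, 47, 61, 66, 73, 98, 107, 115, 124, 137, 145, 155, 164, 177, 185]

Fragment lengths:
  1→11: 10 bp
  11→28: 17 bp
  28→32: 4 bp
  32→42: 10 bp
  42→47: 5 bp
  47→61: 14 bp
  61→66: 5 bp
  66→73: 7 bp
  73→98: 25 bp
  98→107: 9 bp
  107→115: 8 bp
  115→124: 9 bp
  124→137: 13 bp
  137→145: 8 bp
  145→155: 10 bp
  155→164: 9 bp
  164→177: 13 bp
  177→185: 8 bp
  185→1 (wrap): 195-185+1 = 11 bp

[4,5,5,7,8,8,8,9,9,9,10,10,10,11,13,13,14,17,25]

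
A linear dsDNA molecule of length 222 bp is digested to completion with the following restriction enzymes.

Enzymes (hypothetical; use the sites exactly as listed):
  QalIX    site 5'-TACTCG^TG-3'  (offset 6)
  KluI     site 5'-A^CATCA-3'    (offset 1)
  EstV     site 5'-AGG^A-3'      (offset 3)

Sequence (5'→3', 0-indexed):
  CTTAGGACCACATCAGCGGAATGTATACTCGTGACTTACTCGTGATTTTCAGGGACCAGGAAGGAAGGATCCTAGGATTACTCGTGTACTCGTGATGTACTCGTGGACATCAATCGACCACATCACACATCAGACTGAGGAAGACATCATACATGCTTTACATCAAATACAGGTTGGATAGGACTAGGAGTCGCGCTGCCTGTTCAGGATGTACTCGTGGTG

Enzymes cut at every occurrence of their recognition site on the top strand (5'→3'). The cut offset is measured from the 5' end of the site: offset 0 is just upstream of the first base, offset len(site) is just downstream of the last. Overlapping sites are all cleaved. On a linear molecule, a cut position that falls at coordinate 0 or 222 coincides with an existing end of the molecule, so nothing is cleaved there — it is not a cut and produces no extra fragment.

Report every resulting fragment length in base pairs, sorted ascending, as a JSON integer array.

[4,4,4,4,4,5,6,6,7,8,8,8,9,11,11,13,13,16,18,20,21,22]

Scan for sites:
  QalIX TACTCGTG/6: at [25, 36, 78, 86, 97, 211] ⇒ [31, 42, 84, 92, 103, 217]
  KluI ACATCA/1: at [9, 106, 119, 126, 143, 159] ⇒ [10, 107, 120, 127, 144, 160]
  EstV AGGA/3: at [3, 57, 61, 65, 73, 137, 179, 185, 205] ⇒ [6, 60, 64, 68, 76, 140, 182, 188, 208]

Pooled cuts: [6, 10, 31, 42, 60, 64, 68, 76, 84, 92, 103, 107, 120, 127, 140, 144, 160, 182, 188, 208, 217]

Fragment lengths:
  [0,6): 6 bp
  [6,10): 4 bp
  [10,31): 21 bp
  [31,42): 11 bp
  [42,60): 18 bp
  [60,64): 4 bp
  [64,68): 4 bp
  [68,76): 8 bp
  [76,84): 8 bp
  [84,92): 8 bp
  [92,103): 11 bp
  [103,107): 4 bp
  [107,120): 13 bp
  [120,127): 7 bp
  [127,140): 13 bp
  [140,144): 4 bp
  [144,160): 16 bp
  [160,182): 22 bp
  [182,188): 6 bp
  [188,208): 20 bp
  [208,217): 9 bp
  [217,222): 5 bp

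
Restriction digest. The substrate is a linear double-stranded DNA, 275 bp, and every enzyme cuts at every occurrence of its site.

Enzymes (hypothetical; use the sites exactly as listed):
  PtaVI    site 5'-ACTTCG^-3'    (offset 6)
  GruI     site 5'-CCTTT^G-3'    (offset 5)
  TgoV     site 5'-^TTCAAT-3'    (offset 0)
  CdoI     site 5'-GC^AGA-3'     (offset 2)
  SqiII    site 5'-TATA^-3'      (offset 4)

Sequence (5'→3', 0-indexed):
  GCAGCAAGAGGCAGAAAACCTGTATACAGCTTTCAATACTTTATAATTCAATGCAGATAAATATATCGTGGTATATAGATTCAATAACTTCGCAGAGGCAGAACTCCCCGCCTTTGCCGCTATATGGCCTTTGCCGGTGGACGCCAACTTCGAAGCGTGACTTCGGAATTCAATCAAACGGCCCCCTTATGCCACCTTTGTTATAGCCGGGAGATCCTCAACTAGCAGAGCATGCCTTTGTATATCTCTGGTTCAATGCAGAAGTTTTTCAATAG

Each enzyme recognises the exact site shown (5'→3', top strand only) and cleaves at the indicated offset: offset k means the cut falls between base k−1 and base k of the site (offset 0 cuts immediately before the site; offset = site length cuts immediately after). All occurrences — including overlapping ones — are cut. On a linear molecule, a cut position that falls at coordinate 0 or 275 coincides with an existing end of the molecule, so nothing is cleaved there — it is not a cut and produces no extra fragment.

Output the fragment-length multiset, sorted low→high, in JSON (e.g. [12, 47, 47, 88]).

[1,1,2,2,3,5,5,6,6,7,8,8,8,8,8,9,10,11,12,13,13,13,14,14,16,20,21,31]

Per-enzyme occurrences:
  PtaVI (ACTTCG, off=6): starts [86, 146, 159] → cuts [92, 152, 165]
  GruI (CCTTTG, off=5): starts [110, 127, 194, 234] → cuts [115, 132, 199, 239]
  TgoV (TTCAAT, off=0): starts [31, 46, 79, 168, 251, 267] → cuts [31, 46, 79, 168, 251, 267]
  CdoI (GCAGA, off=2): starts [10, 52, 91, 97, 224, 257] → cuts [12, 54, 93, 99, 226, 259]
  SqiII (TATA, off=4): starts [22, 41, 61, 71, 73, 120, 201, 240] → cuts [26, 45, 65, 75, 77, 124, 205, 244]

All cut coordinates (distinct, sorted): [12, 26, 31, 45, 46, 54, 65, 75, 77, 79, 92, 93, 99, 115, 124, 132, 152, 165, 168, 199, 205, 226, 239, 244, 251, 259, 267]

Fragments:
  [0,12): 12 bp
  [12,26): 14 bp
  [26,31): 5 bp
  [31,45): 14 bp
  [45,46): 1 bp
  [46,54): 8 bp
  [54,65): 11 bp
  [65,75): 10 bp
  [75,77): 2 bp
  [77,79): 2 bp
  [79,92): 13 bp
  [92,93): 1 bp
  [93,99): 6 bp
  [99,115): 16 bp
  [115,124): 9 bp
  [124,132): 8 bp
  [132,152): 20 bp
  [152,165): 13 bp
  [165,168): 3 bp
  [168,199): 31 bp
  [199,205): 6 bp
  [205,226): 21 bp
  [226,239): 13 bp
  [239,244): 5 bp
  [244,251): 7 bp
  [251,259): 8 bp
  [259,267): 8 bp
  [267,275): 8 bp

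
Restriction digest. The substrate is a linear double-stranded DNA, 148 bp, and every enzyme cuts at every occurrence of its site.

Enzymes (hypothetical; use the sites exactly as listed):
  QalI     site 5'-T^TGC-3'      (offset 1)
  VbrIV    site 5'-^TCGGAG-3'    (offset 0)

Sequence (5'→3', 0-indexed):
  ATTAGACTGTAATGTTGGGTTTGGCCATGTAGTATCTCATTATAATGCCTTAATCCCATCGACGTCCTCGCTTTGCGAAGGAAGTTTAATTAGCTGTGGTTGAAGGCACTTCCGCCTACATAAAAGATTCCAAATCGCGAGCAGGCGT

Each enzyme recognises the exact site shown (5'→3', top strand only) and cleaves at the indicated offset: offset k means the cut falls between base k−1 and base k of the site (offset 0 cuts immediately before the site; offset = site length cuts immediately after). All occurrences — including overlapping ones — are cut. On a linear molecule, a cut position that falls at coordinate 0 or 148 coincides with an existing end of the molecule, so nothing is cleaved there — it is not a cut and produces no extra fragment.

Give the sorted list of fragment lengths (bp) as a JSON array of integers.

Scan for sites:
  QalI TTGC/1: at [72] ⇒ [73]
  VbrIV (TCGGAG, off=0): no sites

Pooled cuts: [73]

Fragments:
  [0,73): 73 bp
  [73,148): 75 bp

[73,75]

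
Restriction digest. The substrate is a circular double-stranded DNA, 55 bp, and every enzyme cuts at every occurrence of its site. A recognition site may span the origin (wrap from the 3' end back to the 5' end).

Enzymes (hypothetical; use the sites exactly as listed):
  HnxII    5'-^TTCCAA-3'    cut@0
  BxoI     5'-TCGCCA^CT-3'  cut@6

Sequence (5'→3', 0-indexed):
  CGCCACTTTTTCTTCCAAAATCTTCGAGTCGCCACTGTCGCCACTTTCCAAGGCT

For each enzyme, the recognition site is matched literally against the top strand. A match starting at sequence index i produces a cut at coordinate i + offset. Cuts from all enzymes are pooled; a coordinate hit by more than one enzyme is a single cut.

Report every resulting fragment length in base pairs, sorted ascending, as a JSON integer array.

[2,7,9,15,22]

Per-enzyme occurrences:
  HnxII TTCCAA/0: at [12, 45] ⇒ [12, 45]
  BxoI TCGCCACT/6: at [28, 37, 54] ⇒ [5, 34, 43]

Pooled cuts: [5, 12, 34, 43, 45]

Fragment lengths:
  5→12: 7 bp
  12→34: 22 bp
  34→43: 9 bp
  43→45: 2 bp
  45→5 (wrap): 55-45+5 = 15 bp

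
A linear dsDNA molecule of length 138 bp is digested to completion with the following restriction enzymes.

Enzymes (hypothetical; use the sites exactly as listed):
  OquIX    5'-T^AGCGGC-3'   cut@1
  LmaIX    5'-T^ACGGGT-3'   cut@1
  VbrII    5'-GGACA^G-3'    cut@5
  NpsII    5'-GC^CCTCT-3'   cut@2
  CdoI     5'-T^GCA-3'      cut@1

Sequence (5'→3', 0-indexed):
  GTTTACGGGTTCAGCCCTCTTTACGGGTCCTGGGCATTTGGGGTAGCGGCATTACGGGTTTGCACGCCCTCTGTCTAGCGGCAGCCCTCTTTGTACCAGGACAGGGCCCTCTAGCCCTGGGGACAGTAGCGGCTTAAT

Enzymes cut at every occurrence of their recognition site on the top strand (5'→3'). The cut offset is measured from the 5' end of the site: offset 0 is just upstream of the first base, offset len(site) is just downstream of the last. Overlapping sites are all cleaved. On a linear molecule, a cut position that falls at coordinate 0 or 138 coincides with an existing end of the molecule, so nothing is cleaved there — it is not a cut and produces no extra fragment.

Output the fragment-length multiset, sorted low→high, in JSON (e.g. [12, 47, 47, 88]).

[2,4,4,6,7,8,9,9,9,11,11,18,18,22]

Scan for sites:
  OquIX (TAGCGGC, off=1): starts [43, 75, 126] → cuts [44, 76, 127]
  LmaIX (TACGGGT, off=1): starts [3, 21, 52] → cuts [4, 22, 53]
  VbrII (GGACAG, off=5): starts [98, 120] → cuts [103, 125]
  NpsII (GCCCTCT, off=2): starts [13, 65, 83, 105] → cuts [15, 67, 85, 107]
  CdoI (TGCA, off=1): starts [60] → cuts [61]

Pooled cuts: [4, 15, 22, 44, 53, 61, 67, 76, 85, 103, 107, 125, 127]

Fragments:
  [0,4): 4 bp
  [4,15): 11 bp
  [15,22): 7 bp
  [22,44): 22 bp
  [44,53): 9 bp
  [53,61): 8 bp
  [61,67): 6 bp
  [67,76): 9 bp
  [76,85): 9 bp
  [85,103): 18 bp
  [103,107): 4 bp
  [107,125): 18 bp
  [125,127): 2 bp
  [127,138): 11 bp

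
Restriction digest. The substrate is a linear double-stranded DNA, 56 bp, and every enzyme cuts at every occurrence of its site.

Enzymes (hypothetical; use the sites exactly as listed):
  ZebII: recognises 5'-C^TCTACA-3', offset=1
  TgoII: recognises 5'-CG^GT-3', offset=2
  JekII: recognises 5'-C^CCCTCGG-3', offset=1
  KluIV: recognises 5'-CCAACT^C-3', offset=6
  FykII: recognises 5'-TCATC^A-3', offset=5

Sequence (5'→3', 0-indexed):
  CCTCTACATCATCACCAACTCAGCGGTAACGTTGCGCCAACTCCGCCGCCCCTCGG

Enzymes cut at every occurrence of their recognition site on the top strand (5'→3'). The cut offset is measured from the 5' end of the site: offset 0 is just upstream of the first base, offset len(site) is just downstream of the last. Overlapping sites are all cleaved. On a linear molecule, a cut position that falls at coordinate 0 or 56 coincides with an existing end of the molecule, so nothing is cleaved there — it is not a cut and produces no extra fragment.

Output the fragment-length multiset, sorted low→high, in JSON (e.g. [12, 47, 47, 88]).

[2,5,7,7,7,11,17]

Site scan:
  ZebII CTCTACA/1: at [1] ⇒ [2]
  TgoII CGGT/2: at [23] ⇒ [25]
  JekII CCCCTCGG/1: at [48] ⇒ [49]
  KluIV CCAACTC/6: at [14, 36] ⇒ [20, 42]
  FykII TCATCA/5: at [8] ⇒ [13]

All cut coordinates (distinct, sorted): [2, 13, 20, 25, 42, 49]

Fragments:
  [0,2): 2 bp
  [2,13): 11 bp
  [13,20): 7 bp
  [20,25): 5 bp
  [25,42): 17 bp
  [42,49): 7 bp
  [49,56): 7 bp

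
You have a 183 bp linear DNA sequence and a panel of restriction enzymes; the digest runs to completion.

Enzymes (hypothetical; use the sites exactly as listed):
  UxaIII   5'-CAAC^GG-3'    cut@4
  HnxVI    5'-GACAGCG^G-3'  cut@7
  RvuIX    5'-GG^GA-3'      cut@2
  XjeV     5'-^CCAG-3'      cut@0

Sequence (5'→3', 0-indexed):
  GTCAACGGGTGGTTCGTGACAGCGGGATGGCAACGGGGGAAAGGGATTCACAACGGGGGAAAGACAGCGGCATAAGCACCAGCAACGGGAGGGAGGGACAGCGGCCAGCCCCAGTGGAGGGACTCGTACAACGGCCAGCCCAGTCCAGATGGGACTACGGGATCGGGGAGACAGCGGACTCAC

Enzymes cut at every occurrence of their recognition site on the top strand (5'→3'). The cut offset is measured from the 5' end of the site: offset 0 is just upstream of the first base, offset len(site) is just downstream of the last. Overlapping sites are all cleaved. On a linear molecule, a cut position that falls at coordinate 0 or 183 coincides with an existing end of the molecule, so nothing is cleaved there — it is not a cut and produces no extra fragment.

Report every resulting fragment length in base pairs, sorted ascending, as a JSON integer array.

[1,1,2,2,4,4,4,4,5,5,6,6,6,7,7,7,8,8,8,9,9,9,10,10,11,12,18]

Site scan:
  UxaIII (CAACGG, off=4): starts [2, 30, 50, 82, 128] → cuts [6, 34, 54, 86, 132]
  HnxVI (GACAGCGG, off=7): starts [17, 62, 96, 169] → cuts [24, 69, 103, 176]
  RvuIX (GGGA, off=2): starts [23, 36, 42, 56, 86, 90, 94, 118, 150, 158, 165] → cuts [25, 38, 44, 58, 88, 92, 96, 120, 152, 160, 167]
  XjeV (CCAG, off=0): starts [78, 104, 110, 134, 139, 144] → cuts [78, 104, 110, 134, 139, 144]

All cut coordinates (distinct, sorted): [6, 24, 25, 34, 38, 44, 54, 58, 69, 78, 86, 88, 92, 96, 103, 104, 110, 120, 132, 134, 139, 144, 152, 160, 167, 176]

Fragment lengths:
  [0,6): 6 bp
  [6,24): 18 bp
  [24,25): 1 bp
  [25,34): 9 bp
  [34,38): 4 bp
  [38,44): 6 bp
  [44,54): 10 bp
  [54,58): 4 bp
  [58,69): 11 bp
  [69,78): 9 bp
  [78,86): 8 bp
  [86,88): 2 bp
  [88,92): 4 bp
  [92,96): 4 bp
  [96,103): 7 bp
  [103,104): 1 bp
  [104,110): 6 bp
  [110,120): 10 bp
  [120,132): 12 bp
  [132,134): 2 bp
  [134,139): 5 bp
  [139,144): 5 bp
  [144,152): 8 bp
  [152,160): 8 bp
  [160,167): 7 bp
  [167,176): 9 bp
  [176,183): 7 bp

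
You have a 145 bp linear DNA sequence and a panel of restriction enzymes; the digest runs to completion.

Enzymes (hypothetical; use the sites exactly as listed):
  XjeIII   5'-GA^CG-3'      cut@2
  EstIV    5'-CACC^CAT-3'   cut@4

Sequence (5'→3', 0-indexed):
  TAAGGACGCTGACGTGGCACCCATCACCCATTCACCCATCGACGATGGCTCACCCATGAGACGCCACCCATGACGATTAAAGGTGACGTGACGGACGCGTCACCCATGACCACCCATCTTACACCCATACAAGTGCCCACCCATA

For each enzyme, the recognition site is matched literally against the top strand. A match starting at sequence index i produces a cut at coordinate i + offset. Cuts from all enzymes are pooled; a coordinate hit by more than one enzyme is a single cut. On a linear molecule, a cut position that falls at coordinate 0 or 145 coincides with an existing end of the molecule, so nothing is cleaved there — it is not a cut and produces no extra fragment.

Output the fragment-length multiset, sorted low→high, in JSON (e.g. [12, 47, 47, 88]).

Scan for sites:
  XjeIII (GACG, off=2): starts [4, 10, 40, 59, 71, 84, 89, 93] → cuts [6, 12, 42, 61, 73, 86, 91, 95]
  EstIV (CACCCAT, off=4): starts [17, 24, 32, 50, 64, 100, 110, 121, 137] → cuts [21, 28, 36, 54, 68, 104, 114, 125, 141]

Pooled cuts: [6, 12, 21, 28, 36, 42, 54, 61, 68, 73, 86, 91, 95, 104, 114, 125, 141]

Fragment lengths:
  [0,6): 6 bp
  [6,12): 6 bp
  [12,21): 9 bp
  [21,28): 7 bp
  [28,36): 8 bp
  [36,42): 6 bp
  [42,54): 12 bp
  [54,61): 7 bp
  [61,68): 7 bp
  [68,73): 5 bp
  [73,86): 13 bp
  [86,91): 5 bp
  [91,95): 4 bp
  [95,104): 9 bp
  [104,114): 10 bp
  [114,125): 11 bp
  [125,141): 16 bp
  [141,145): 4 bp

[4,4,5,5,6,6,6,7,7,7,8,9,9,10,11,12,13,16]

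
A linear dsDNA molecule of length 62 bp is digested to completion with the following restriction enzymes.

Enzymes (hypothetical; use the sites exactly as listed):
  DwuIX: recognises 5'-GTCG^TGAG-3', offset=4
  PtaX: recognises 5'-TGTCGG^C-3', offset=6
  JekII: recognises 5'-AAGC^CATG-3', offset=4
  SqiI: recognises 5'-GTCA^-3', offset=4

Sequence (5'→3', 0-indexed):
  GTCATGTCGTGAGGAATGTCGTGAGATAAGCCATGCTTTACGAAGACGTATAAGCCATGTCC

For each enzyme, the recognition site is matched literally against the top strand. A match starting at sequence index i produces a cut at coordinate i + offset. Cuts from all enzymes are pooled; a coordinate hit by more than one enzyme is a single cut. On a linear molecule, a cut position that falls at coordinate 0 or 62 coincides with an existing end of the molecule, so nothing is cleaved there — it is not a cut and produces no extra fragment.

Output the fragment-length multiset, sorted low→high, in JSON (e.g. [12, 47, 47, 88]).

Site scan:
  DwuIX GTCGTGAG/4: at [5, 17] ⇒ [9, 21]
  PtaX (TGTCGGC, off=6): no sites
  JekII AAGCCATG/4: at [27, 51] ⇒ [31, 55]
  SqiI GTCA/4: at [0] ⇒ [4]

Pooled cuts: [4, 9, 21, 31, 55]

Fragment lengths:
  [0,4): 4 bp
  [4,9): 5 bp
  [9,21): 12 bp
  [21,31): 10 bp
  [31,55): 24 bp
  [55,62): 7 bp

[4,5,7,10,12,24]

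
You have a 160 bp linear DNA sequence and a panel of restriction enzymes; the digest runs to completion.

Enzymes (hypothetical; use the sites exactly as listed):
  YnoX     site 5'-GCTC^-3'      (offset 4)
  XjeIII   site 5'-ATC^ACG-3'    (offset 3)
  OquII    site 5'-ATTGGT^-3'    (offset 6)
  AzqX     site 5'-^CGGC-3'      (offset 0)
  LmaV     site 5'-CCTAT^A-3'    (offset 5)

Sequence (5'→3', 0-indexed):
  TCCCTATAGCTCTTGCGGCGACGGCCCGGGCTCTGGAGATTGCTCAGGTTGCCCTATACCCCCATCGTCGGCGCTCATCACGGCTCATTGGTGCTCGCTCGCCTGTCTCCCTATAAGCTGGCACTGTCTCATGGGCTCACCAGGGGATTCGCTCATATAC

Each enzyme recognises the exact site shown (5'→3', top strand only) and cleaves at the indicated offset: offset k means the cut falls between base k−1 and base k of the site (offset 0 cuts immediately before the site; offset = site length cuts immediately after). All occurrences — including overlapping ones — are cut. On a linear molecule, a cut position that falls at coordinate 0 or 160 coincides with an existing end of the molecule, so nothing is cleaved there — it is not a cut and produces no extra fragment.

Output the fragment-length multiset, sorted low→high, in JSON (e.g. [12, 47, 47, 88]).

Scan for sites:
  YnoX (GCTC, off=4): starts [8, 29, 41, 72, 82, 92, 96, 134, 150] → cuts [12, 33, 45, 76, 86, 96, 100, 138, 154]
  XjeIII (ATCACG, off=3): starts [76] → cuts [79]
  OquII (ATTGGT, off=6): starts [86] → cuts [92]
  AzqX (CGGC, off=0): starts [15, 21, 68, 80] → cuts [15, 21, 68, 80]
  LmaV (CCTATA, off=5): starts [2, 52, 109] → cuts [7, 57, 114]

Pooled cuts: [7, 12, 15, 21, 33, 45, 57, 68, 76, 79, 80, 86, 92, 96, 100, 114, 138, 154]

Fragment lengths:
  [0,7): 7 bp
  [7,12): 5 bp
  [12,15): 3 bp
  [15,21): 6 bp
  [21,33): 12 bp
  [33,45): 12 bp
  [45,57): 12 bp
  [57,68): 11 bp
  [68,76): 8 bp
  [76,79): 3 bp
  [79,80): 1 bp
  [80,86): 6 bp
  [86,92): 6 bp
  [92,96): 4 bp
  [96,100): 4 bp
  [100,114): 14 bp
  [114,138): 24 bp
  [138,154): 16 bp
  [154,160): 6 bp

[1,3,3,4,4,5,6,6,6,6,7,8,11,12,12,12,14,16,24]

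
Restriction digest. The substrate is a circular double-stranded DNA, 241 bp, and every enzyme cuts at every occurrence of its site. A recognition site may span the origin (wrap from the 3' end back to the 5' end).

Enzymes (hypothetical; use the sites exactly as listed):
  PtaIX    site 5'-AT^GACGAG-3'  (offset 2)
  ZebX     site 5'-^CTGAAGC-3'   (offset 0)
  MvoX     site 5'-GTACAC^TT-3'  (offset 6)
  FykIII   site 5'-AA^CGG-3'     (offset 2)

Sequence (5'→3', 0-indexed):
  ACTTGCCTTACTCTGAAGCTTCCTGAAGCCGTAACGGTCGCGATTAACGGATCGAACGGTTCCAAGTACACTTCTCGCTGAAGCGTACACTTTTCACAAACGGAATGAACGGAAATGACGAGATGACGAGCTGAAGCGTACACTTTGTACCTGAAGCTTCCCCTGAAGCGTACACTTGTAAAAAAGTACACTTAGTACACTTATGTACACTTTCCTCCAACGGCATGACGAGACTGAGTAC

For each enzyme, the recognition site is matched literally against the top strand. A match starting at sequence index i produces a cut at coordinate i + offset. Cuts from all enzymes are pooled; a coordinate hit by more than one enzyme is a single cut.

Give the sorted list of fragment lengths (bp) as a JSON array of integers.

[6,6,6,7,7,8,9,9,9,10,10,10,10,10,12,12,13,13,13,13,15,16,17]

Per-enzyme occurrences:
  PtaIX ATGACGAG/2: at [114, 122, 224] ⇒ [116, 124, 226]
  ZebX CTGAAGC/0: at [12, 22, 77, 130, 150, 162] ⇒ [12, 22, 77, 130, 150, 162]
  MvoX GTACACTT/6: at [65, 84, 137, 169, 185, 194, 204, 237] ⇒ [2, 71, 90, 143, 175, 191, 200, 210]
  FykIII AACGG/2: at [32, 45, 54, 98, 107, 218] ⇒ [34, 47, 56, 100, 109, 220]

Pooled cuts: [2, 12, 22, 34, 47, 56, 71, 77, 90, 100, 109, 116, 124, 130, 143, 150, 162, 175, 191, 200, 210, 220, 226]

Fragment lengths:
  2→12: 10 bp
  12→22: 10 bp
  22→34: 12 bp
  34→47: 13 bp
  47→56: 9 bp
  56→71: 15 bp
  71→77: 6 bp
  77→90: 13 bp
  90→100: 10 bp
  100→109: 9 bp
  109→116: 7 bp
  116→124: 8 bp
  124→130: 6 bp
  130→143: 13 bp
  143→150: 7 bp
  150→162: 12 bp
  162→175: 13 bp
  175→191: 16 bp
  191→200: 9 bp
  200→210: 10 bp
  210→220: 10 bp
  220→226: 6 bp
  226→2 (wrap): 241-226+2 = 17 bp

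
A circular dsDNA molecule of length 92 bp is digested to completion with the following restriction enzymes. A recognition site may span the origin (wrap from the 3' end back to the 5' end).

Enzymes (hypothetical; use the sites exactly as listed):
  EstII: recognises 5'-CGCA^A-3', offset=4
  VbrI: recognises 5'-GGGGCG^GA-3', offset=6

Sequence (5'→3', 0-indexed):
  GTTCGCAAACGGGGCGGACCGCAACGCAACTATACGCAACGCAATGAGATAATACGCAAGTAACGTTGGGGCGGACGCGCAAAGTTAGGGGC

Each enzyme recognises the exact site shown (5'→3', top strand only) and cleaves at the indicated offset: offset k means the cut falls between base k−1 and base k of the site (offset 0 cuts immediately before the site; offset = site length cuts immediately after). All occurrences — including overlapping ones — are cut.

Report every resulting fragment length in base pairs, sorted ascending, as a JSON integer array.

Site scan:
  EstII (CGCAA, off=4): starts [3, 19, 24, 34, 39, 54, 77] → cuts [7, 23, 28, 38, 43, 58, 81]
  VbrI (GGGGCGGA, off=6): starts [10, 67] → cuts [16, 73]

Pooled cuts: [7, 16, 23, 28, 38, 43, 58, 73, 81]

Fragment lengths:
  7→16: 9 bp
  16→23: 7 bp
  23→28: 5 bp
  28→38: 10 bp
  38→43: 5 bp
  43→58: 15 bp
  58→73: 15 bp
  73→81: 8 bp
  81→7 (wrap): 92-81+7 = 18 bp

[5,5,7,8,9,10,15,15,18]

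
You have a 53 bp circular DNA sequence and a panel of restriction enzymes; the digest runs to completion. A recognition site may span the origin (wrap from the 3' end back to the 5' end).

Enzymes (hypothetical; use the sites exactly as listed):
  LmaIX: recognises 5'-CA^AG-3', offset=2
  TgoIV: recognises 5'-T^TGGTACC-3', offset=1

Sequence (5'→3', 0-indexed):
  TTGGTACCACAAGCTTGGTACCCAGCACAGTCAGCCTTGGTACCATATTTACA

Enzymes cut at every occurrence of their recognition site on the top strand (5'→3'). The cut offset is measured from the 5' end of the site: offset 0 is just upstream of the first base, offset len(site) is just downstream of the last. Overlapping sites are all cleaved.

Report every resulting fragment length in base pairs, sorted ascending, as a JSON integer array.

Scan for sites:
  LmaIX CAAG/2: at [9] ⇒ [11]
  TgoIV TTGGTACC/1: at [0, 14, 36] ⇒ [1, 15, 37]

Pooled cuts: [1, 11, 15, 37]

Fragment lengths:
  1→11: 10 bp
  11→15: 4 bp
  15→37: 22 bp
  37→1 (wrap): 53-37+1 = 17 bp

[4,10,17,22]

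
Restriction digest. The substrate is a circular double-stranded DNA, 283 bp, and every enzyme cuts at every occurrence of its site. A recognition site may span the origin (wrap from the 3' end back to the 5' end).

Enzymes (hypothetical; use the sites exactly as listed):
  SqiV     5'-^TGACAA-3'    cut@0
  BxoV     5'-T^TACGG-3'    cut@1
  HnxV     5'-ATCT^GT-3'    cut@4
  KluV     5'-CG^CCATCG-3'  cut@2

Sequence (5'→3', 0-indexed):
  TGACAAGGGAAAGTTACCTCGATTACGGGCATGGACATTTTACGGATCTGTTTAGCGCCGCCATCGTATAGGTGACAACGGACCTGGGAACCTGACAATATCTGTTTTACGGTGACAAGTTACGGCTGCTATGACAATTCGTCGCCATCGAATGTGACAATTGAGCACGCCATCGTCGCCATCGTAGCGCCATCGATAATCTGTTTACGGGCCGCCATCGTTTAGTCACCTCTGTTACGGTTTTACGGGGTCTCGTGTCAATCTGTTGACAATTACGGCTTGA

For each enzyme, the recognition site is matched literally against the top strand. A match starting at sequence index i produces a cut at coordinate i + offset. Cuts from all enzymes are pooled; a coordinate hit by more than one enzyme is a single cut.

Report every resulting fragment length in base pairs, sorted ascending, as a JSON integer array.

Site scan:
  SqiV (TGACAA, off=0): starts [0, 72, 92, 112, 131, 154, 266] → cuts [0, 72, 92, 112, 131, 154, 266]
  BxoV (TTACGG, off=1): starts [22, 39, 106, 119, 204, 234, 242, 272] → cuts [23, 40, 107, 120, 205, 235, 243, 273]
  HnxV (ATCTGT, off=4): starts [45, 99, 198, 260] → cuts [49, 103, 202, 264]
  KluV (CGCCATCG, off=2): starts [58, 142, 167, 176, 187, 212] → cuts [60, 144, 169, 178, 189, 214]

Pooled cuts: [0, 23, 40, 49, 60, 72, 92, 103, 107, 112, 120, 131, 144, 154, 169, 178, 189, 202, 205, 214, 235, 243, 264, 266, 273]

Fragment lengths:
  0→23: 23 bp
  23→40: 17 bp
  40→49: 9 bp
  49→60: 11 bp
  60→72: 12 bp
  72→92: 20 bp
  92→103: 11 bp
  103→107: 4 bp
  107→112: 5 bp
  112→120: 8 bp
  120→131: 11 bp
  131→144: 13 bp
  144→154: 10 bp
  154→169: 15 bp
  169→178: 9 bp
  178→189: 11 bp
  189→202: 13 bp
  202→205: 3 bp
  205→214: 9 bp
  214→235: 21 bp
  235→243: 8 bp
  243→264: 21 bp
  264→266: 2 bp
  266→273: 7 bp
  273→0 (wrap): 283-273+0 = 10 bp

[2,3,4,5,7,8,8,9,9,9,10,10,11,11,11,11,12,13,13,15,17,20,21,21,23]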